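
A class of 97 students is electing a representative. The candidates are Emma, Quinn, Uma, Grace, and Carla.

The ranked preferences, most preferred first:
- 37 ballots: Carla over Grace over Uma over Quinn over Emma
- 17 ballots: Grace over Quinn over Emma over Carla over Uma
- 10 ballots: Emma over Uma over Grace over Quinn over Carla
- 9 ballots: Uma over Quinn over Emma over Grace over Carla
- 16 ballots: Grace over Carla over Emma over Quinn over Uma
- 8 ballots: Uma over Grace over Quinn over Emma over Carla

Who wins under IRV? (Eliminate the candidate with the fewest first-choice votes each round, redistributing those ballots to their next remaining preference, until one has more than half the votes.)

Grace

Round 1: Emma 10, Quinn 0, Uma 17, Grace 33, Carla 37. Quinn eliminated.
Round 2: Emma 10, Uma 17, Grace 33, Carla 37. Emma eliminated.
Round 3: Uma 27, Grace 33, Carla 37. Uma eliminated.
Round 4: Grace 60, Carla 37. Grace has a majority (≥49).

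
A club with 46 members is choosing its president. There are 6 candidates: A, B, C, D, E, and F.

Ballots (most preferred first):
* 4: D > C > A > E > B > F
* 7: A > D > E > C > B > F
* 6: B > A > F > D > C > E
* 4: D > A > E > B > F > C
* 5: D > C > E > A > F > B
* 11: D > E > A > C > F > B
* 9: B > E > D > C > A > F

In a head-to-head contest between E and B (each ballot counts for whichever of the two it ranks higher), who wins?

E

E is ranked above B on 31 ballots; B above E on 15.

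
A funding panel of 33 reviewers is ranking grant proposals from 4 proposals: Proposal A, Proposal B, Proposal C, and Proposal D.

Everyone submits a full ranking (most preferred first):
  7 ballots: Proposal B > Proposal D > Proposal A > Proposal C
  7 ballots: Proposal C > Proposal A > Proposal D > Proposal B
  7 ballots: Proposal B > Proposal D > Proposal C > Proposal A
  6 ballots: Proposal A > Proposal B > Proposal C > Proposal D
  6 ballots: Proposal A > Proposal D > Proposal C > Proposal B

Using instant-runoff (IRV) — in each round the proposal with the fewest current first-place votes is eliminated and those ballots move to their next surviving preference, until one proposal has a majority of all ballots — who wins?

Round 1: Proposal A 12, Proposal B 14, Proposal C 7, Proposal D 0. Proposal D eliminated.
Round 2: Proposal A 12, Proposal B 14, Proposal C 7. Proposal C eliminated.
Round 3: Proposal A 19, Proposal B 14. Proposal A has a majority (≥17).

Proposal A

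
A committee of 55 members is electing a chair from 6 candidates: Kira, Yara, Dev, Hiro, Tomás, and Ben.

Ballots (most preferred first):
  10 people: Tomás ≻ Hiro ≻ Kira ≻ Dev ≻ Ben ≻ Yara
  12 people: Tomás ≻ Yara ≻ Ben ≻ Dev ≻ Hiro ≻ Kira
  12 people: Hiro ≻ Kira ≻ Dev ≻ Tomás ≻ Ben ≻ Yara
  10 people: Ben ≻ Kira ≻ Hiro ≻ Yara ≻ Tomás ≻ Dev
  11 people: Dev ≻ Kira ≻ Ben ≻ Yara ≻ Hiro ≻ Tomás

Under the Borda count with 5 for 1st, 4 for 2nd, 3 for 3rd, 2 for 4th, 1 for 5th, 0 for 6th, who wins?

Kira: 10×3 + 12×0 + 12×4 + 10×4 + 11×4 = 162
Yara: 10×0 + 12×4 + 12×0 + 10×2 + 11×2 = 90
Dev: 10×2 + 12×2 + 12×3 + 10×0 + 11×5 = 135
Hiro: 10×4 + 12×1 + 12×5 + 10×3 + 11×1 = 153
Tomás: 10×5 + 12×5 + 12×2 + 10×1 + 11×0 = 144
Ben: 10×1 + 12×3 + 12×1 + 10×5 + 11×3 = 141

Kira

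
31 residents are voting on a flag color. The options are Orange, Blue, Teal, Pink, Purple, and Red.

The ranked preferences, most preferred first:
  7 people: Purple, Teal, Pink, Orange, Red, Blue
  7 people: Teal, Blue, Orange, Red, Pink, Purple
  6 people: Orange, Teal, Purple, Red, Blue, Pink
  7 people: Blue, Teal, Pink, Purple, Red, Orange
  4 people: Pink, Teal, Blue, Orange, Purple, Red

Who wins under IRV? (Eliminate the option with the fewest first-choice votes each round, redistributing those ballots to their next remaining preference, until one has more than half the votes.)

Teal

Round 1: Orange 6, Blue 7, Teal 7, Pink 4, Purple 7, Red 0. Red eliminated.
Round 2: Orange 6, Blue 7, Teal 7, Pink 4, Purple 7. Pink eliminated.
Round 3: Orange 6, Blue 7, Teal 11, Purple 7. Orange eliminated.
Round 4: Blue 7, Teal 17, Purple 7. Teal has a majority (≥16).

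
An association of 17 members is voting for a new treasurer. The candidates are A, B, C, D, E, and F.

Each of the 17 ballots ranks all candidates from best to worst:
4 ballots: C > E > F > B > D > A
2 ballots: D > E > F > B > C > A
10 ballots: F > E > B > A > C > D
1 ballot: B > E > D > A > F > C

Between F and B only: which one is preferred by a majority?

F is ranked above B on 16 ballots; B above F on 1.

F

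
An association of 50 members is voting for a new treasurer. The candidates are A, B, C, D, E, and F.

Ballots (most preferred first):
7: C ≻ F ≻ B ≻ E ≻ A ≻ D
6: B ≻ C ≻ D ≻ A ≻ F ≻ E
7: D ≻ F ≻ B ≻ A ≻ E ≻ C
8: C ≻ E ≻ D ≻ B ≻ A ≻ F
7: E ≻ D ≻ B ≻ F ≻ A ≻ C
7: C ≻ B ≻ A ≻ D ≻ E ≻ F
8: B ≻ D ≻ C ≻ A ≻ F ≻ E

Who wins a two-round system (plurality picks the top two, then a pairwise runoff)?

B

Round 1 first-place votes: A 0, B 14, C 22, D 7, E 7, F 0. C and B advance.
Runoff: C is ranked above B on 22 ballots, B above C on 28.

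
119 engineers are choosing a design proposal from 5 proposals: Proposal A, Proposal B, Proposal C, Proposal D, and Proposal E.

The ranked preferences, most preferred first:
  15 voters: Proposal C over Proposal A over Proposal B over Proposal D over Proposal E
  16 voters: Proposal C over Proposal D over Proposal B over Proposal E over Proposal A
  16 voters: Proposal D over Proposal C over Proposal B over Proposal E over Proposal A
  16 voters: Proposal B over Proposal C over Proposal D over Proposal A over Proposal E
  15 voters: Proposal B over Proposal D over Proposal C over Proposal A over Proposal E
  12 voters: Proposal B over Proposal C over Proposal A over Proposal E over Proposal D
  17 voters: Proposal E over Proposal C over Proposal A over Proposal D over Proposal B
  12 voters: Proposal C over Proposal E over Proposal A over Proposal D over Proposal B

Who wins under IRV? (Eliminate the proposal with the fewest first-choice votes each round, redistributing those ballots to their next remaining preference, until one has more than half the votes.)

Proposal C

Round 1: Proposal A 0, Proposal B 43, Proposal C 43, Proposal D 16, Proposal E 17. Proposal A eliminated.
Round 2: Proposal B 43, Proposal C 43, Proposal D 16, Proposal E 17. Proposal D eliminated.
Round 3: Proposal B 43, Proposal C 59, Proposal E 17. Proposal E eliminated.
Round 4: Proposal B 43, Proposal C 76. Proposal C has a majority (≥60).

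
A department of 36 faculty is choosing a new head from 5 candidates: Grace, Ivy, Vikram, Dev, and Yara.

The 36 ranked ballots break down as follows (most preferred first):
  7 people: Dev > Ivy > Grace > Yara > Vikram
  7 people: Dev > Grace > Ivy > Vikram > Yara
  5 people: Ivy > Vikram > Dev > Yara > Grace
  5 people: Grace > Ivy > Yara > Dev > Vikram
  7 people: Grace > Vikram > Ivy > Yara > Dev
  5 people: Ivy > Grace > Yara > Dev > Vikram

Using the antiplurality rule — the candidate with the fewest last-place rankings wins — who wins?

Last-place votes: Grace 5, Ivy 0, Vikram 17, Dev 7, Yara 7.

Ivy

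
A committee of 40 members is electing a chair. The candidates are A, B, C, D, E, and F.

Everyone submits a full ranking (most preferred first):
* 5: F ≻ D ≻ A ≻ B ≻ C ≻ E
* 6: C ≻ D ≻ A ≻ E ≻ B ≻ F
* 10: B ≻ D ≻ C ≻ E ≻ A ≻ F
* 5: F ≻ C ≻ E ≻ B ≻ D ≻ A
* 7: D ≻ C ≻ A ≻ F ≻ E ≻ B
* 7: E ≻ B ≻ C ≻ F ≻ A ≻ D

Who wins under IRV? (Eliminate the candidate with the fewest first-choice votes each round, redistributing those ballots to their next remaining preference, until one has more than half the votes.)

Round 1: A 0, B 10, C 6, D 7, E 7, F 10. A eliminated.
Round 2: B 10, C 6, D 7, E 7, F 10. C eliminated.
Round 3: B 10, D 13, E 7, F 10. E eliminated.
Round 4: B 17, D 13, F 10. F eliminated.
Round 5: B 22, D 18. B has a majority (≥21).

B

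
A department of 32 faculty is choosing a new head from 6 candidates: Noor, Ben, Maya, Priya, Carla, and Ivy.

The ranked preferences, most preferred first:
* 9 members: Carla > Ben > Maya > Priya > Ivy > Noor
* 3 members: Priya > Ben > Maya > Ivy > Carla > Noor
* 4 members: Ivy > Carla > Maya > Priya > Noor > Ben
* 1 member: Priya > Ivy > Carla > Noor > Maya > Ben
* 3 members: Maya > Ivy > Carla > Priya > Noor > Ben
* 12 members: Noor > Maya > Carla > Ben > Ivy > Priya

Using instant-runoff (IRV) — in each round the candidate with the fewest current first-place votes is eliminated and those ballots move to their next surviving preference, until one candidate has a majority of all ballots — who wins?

Ivy

Round 1: Noor 12, Ben 0, Maya 3, Priya 4, Carla 9, Ivy 4. Ben eliminated.
Round 2: Noor 12, Maya 3, Priya 4, Carla 9, Ivy 4. Maya eliminated.
Round 3: Noor 12, Priya 4, Carla 9, Ivy 7. Priya eliminated.
Round 4: Noor 12, Carla 9, Ivy 11. Carla eliminated.
Round 5: Noor 12, Ivy 20. Ivy has a majority (≥17).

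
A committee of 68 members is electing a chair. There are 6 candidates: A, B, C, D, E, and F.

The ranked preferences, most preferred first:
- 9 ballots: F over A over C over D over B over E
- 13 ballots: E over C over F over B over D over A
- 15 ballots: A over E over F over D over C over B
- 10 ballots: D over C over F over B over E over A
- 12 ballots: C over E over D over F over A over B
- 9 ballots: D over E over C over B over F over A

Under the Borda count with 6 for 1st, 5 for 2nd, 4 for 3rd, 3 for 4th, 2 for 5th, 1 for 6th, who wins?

C

A: 9×5 + 13×1 + 15×6 + 10×1 + 12×2 + 9×1 = 191
B: 9×2 + 13×3 + 15×1 + 10×3 + 12×1 + 9×3 = 141
C: 9×4 + 13×5 + 15×2 + 10×5 + 12×6 + 9×4 = 289
D: 9×3 + 13×2 + 15×3 + 10×6 + 12×4 + 9×6 = 260
E: 9×1 + 13×6 + 15×5 + 10×2 + 12×5 + 9×5 = 287
F: 9×6 + 13×4 + 15×4 + 10×4 + 12×3 + 9×2 = 260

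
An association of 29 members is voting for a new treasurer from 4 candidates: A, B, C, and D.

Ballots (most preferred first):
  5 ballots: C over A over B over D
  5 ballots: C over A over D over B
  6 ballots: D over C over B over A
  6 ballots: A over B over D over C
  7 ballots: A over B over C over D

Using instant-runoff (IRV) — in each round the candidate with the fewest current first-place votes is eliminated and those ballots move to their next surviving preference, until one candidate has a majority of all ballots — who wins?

Round 1: A 13, B 0, C 10, D 6. B eliminated.
Round 2: A 13, C 10, D 6. D eliminated.
Round 3: A 13, C 16. C has a majority (≥15).

C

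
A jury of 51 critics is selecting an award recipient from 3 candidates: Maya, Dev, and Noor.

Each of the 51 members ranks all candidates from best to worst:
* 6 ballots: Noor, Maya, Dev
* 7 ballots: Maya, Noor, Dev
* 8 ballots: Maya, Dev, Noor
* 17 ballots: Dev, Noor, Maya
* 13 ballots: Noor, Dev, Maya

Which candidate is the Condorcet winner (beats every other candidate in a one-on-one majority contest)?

Noor vs Maya: 36–15
Noor vs Dev: 26–25
Noor beats every other candidate.

Noor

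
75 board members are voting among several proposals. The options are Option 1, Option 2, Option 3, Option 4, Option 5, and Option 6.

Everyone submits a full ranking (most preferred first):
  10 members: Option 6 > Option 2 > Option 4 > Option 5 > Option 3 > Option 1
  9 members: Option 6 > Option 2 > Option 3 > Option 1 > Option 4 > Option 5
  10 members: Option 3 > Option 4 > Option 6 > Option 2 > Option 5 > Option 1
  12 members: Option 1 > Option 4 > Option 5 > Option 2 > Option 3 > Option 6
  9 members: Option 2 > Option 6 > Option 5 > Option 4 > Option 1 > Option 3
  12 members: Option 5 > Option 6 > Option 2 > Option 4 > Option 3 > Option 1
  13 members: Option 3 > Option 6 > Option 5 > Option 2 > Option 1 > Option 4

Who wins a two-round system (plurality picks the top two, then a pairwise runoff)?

Option 6

Round 1 first-place votes: Option 1 12, Option 2 9, Option 3 23, Option 4 0, Option 5 12, Option 6 19. Option 3 and Option 6 advance.
Runoff: Option 3 is ranked above Option 6 on 35 ballots, Option 6 above Option 3 on 40.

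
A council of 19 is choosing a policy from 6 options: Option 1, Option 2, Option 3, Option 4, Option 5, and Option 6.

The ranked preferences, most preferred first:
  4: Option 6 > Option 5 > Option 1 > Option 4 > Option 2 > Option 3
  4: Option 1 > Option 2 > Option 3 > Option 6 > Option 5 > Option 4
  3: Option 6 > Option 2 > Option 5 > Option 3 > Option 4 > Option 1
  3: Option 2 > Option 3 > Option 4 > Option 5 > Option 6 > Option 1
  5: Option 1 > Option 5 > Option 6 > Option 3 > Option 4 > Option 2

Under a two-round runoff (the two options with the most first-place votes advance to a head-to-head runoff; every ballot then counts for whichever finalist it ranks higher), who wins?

Round 1 first-place votes: Option 1 9, Option 2 3, Option 3 0, Option 4 0, Option 5 0, Option 6 7. Option 1 and Option 6 advance.
Runoff: Option 1 is ranked above Option 6 on 9 ballots, Option 6 above Option 1 on 10.

Option 6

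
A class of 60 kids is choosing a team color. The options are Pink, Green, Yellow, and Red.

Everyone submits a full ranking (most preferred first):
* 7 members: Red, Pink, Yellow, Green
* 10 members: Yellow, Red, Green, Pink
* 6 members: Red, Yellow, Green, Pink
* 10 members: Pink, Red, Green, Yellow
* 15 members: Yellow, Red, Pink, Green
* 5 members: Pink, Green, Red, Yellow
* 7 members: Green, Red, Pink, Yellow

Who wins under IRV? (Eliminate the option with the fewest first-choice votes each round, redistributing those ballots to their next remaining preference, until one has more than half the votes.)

Round 1: Pink 15, Green 7, Yellow 25, Red 13. Green eliminated.
Round 2: Pink 15, Yellow 25, Red 20. Pink eliminated.
Round 3: Yellow 25, Red 35. Red has a majority (≥31).

Red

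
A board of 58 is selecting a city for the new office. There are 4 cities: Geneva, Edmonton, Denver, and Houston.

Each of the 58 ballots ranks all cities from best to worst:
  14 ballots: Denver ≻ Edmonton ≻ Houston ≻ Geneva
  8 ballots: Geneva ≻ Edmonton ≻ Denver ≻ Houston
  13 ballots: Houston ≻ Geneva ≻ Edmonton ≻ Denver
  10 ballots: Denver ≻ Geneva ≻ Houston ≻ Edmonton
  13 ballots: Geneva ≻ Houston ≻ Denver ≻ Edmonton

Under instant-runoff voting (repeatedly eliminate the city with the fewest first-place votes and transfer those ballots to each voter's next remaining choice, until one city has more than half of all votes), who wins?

Geneva

Round 1: Geneva 21, Edmonton 0, Denver 24, Houston 13. Edmonton eliminated.
Round 2: Geneva 21, Denver 24, Houston 13. Houston eliminated.
Round 3: Geneva 34, Denver 24. Geneva has a majority (≥30).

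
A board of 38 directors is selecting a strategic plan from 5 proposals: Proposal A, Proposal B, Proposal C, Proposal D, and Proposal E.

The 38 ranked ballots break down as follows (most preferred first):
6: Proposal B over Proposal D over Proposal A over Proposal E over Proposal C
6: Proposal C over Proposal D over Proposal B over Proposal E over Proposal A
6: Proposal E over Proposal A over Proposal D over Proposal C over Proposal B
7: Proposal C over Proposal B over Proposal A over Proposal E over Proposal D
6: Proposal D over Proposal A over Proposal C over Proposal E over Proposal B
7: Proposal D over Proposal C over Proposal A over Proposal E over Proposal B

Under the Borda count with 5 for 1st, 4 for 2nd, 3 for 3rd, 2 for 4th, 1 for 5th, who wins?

Proposal D

Proposal A: 6×3 + 6×1 + 6×4 + 7×3 + 6×4 + 7×3 = 114
Proposal B: 6×5 + 6×3 + 6×1 + 7×4 + 6×1 + 7×1 = 95
Proposal C: 6×1 + 6×5 + 6×2 + 7×5 + 6×3 + 7×4 = 129
Proposal D: 6×4 + 6×4 + 6×3 + 7×1 + 6×5 + 7×5 = 138
Proposal E: 6×2 + 6×2 + 6×5 + 7×2 + 6×2 + 7×2 = 94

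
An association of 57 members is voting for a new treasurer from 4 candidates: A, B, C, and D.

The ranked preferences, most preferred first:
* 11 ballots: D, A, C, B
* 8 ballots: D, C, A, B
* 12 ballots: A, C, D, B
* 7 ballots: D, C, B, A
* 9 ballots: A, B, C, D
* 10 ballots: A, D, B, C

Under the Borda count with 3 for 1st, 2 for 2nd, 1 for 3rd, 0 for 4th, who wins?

A

A: 11×2 + 8×1 + 12×3 + 7×0 + 9×3 + 10×3 = 123
B: 11×0 + 8×0 + 12×0 + 7×1 + 9×2 + 10×1 = 35
C: 11×1 + 8×2 + 12×2 + 7×2 + 9×1 + 10×0 = 74
D: 11×3 + 8×3 + 12×1 + 7×3 + 9×0 + 10×2 = 110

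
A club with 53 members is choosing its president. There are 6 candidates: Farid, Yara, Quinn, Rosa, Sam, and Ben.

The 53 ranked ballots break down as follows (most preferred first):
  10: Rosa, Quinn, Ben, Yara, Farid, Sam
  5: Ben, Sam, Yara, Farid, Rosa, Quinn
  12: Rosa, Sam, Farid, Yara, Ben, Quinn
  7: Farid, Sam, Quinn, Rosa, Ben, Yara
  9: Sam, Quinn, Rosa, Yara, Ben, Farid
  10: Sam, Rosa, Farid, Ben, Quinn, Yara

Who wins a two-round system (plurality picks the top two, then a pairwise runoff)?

Sam

Round 1 first-place votes: Farid 7, Yara 0, Quinn 0, Rosa 22, Sam 19, Ben 5. Rosa and Sam advance.
Runoff: Rosa is ranked above Sam on 22 ballots, Sam above Rosa on 31.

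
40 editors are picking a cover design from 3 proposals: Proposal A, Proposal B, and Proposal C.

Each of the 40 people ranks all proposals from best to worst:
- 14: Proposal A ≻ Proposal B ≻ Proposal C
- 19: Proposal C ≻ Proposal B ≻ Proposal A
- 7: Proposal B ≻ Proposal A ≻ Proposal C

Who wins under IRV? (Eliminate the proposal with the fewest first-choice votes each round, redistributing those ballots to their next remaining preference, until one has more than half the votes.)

Proposal A

Round 1: Proposal A 14, Proposal B 7, Proposal C 19. Proposal B eliminated.
Round 2: Proposal A 21, Proposal C 19. Proposal A has a majority (≥21).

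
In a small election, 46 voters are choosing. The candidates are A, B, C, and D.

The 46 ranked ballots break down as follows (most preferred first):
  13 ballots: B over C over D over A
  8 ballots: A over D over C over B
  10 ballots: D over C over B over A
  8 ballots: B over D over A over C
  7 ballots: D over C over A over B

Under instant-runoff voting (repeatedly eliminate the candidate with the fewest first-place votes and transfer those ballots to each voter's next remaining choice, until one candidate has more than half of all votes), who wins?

D

Round 1: A 8, B 21, C 0, D 17. C eliminated.
Round 2: A 8, B 21, D 17. A eliminated.
Round 3: B 21, D 25. D has a majority (≥24).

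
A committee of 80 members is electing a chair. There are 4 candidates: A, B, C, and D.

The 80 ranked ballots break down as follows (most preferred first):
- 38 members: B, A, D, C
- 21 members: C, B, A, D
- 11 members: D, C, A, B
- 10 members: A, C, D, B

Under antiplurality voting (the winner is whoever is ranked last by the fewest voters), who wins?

Last-place votes: A 0, B 21, C 38, D 21.

A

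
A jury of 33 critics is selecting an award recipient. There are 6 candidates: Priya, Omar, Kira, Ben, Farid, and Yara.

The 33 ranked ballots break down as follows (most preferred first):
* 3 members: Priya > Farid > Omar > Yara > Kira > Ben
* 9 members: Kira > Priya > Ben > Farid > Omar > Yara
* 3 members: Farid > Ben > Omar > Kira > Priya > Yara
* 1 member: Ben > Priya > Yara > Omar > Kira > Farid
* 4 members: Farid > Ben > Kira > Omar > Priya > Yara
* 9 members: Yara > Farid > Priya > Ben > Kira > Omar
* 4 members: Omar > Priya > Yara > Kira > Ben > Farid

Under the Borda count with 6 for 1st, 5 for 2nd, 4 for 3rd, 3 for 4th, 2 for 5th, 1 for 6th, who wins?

Priya: 3×6 + 9×5 + 3×2 + 1×5 + 4×2 + 9×4 + 4×5 = 138
Omar: 3×4 + 9×2 + 3×4 + 1×3 + 4×3 + 9×1 + 4×6 = 90
Kira: 3×2 + 9×6 + 3×3 + 1×2 + 4×4 + 9×2 + 4×3 = 117
Ben: 3×1 + 9×4 + 3×5 + 1×6 + 4×5 + 9×3 + 4×2 = 115
Farid: 3×5 + 9×3 + 3×6 + 1×1 + 4×6 + 9×5 + 4×1 = 134
Yara: 3×3 + 9×1 + 3×1 + 1×4 + 4×1 + 9×6 + 4×4 = 99

Priya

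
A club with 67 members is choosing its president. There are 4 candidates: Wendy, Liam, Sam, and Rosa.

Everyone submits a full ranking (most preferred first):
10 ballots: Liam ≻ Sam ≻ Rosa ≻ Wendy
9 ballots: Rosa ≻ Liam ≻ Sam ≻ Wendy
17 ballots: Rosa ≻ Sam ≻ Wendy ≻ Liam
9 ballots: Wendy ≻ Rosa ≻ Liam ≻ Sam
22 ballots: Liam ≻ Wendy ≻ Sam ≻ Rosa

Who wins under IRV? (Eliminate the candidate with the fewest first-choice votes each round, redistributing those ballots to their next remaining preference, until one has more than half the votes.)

Rosa

Round 1: Wendy 9, Liam 32, Sam 0, Rosa 26. Sam eliminated.
Round 2: Wendy 9, Liam 32, Rosa 26. Wendy eliminated.
Round 3: Liam 32, Rosa 35. Rosa has a majority (≥34).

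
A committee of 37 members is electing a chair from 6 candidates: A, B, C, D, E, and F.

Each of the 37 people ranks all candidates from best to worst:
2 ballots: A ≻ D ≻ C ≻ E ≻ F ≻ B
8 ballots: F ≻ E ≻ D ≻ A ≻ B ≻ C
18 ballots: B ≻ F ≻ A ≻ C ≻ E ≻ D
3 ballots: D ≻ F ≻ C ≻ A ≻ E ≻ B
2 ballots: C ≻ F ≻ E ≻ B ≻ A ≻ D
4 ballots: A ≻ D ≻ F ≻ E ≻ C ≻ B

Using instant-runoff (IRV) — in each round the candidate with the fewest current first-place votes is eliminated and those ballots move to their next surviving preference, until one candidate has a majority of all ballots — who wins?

F

Round 1: A 6, B 18, C 2, D 3, E 0, F 8. E eliminated.
Round 2: A 6, B 18, C 2, D 3, F 8. C eliminated.
Round 3: A 6, B 18, D 3, F 10. D eliminated.
Round 4: A 6, B 18, F 13. A eliminated.
Round 5: B 18, F 19. F has a majority (≥19).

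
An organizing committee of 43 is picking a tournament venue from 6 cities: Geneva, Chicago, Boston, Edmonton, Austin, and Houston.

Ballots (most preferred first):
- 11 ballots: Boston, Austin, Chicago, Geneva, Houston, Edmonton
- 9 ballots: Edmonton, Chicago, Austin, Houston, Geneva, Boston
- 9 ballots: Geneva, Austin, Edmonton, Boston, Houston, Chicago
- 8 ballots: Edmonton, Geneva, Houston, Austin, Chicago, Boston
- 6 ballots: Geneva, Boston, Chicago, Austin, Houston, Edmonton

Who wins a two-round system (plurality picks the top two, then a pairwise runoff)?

Geneva

Round 1 first-place votes: Geneva 15, Chicago 0, Boston 11, Edmonton 17, Austin 0, Houston 0. Edmonton and Geneva advance.
Runoff: Edmonton is ranked above Geneva on 17 ballots, Geneva above Edmonton on 26.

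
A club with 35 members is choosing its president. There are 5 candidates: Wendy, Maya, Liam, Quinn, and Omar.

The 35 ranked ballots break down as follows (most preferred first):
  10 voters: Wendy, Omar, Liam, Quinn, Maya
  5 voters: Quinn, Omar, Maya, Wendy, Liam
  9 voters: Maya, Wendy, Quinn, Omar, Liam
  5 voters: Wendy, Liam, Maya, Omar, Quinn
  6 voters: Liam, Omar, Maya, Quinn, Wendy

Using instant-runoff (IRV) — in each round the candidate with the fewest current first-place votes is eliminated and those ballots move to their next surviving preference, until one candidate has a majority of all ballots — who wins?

Round 1: Wendy 15, Maya 9, Liam 6, Quinn 5, Omar 0. Omar eliminated.
Round 2: Wendy 15, Maya 9, Liam 6, Quinn 5. Quinn eliminated.
Round 3: Wendy 15, Maya 14, Liam 6. Liam eliminated.
Round 4: Wendy 15, Maya 20. Maya has a majority (≥18).

Maya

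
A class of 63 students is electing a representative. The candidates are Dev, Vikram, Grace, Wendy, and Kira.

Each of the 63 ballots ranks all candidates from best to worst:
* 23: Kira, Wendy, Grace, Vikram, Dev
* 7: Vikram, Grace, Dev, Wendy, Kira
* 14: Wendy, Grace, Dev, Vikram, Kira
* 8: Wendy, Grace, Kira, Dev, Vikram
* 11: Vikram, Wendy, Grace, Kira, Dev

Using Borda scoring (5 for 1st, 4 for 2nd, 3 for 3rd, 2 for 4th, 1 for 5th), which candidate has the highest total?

Dev: 23×1 + 7×3 + 14×3 + 8×2 + 11×1 = 113
Vikram: 23×2 + 7×5 + 14×2 + 8×1 + 11×5 = 172
Grace: 23×3 + 7×4 + 14×4 + 8×4 + 11×3 = 218
Wendy: 23×4 + 7×2 + 14×5 + 8×5 + 11×4 = 260
Kira: 23×5 + 7×1 + 14×1 + 8×3 + 11×2 = 182

Wendy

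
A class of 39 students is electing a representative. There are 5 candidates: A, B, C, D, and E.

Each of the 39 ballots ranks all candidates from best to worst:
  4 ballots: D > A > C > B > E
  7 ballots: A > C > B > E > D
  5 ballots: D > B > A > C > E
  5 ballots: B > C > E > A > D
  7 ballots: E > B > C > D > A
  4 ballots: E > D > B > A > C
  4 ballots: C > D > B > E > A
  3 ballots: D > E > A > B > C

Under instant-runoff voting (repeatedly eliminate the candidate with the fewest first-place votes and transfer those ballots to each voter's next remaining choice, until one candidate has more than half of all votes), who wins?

E

Round 1: A 7, B 5, C 4, D 12, E 11. C eliminated.
Round 2: A 7, B 5, D 16, E 11. B eliminated.
Round 3: A 7, D 16, E 16. A eliminated.
Round 4: D 16, E 23. E has a majority (≥20).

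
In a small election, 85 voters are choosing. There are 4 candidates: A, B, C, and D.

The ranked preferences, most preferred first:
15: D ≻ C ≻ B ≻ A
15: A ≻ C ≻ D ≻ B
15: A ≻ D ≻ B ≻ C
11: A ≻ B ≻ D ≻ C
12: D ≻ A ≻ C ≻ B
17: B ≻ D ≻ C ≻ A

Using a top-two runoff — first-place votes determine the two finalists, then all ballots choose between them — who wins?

Round 1 first-place votes: A 41, B 17, C 0, D 27. A and D advance.
Runoff: A is ranked above D on 41 ballots, D above A on 44.

D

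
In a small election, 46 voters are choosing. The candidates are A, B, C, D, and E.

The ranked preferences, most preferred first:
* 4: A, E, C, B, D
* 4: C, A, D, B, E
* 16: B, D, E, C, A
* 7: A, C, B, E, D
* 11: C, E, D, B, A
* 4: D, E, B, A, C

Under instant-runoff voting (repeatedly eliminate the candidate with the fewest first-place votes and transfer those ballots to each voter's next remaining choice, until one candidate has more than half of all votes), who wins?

Round 1: A 11, B 16, C 15, D 4, E 0. E eliminated.
Round 2: A 11, B 16, C 15, D 4. D eliminated.
Round 3: A 11, B 20, C 15. A eliminated.
Round 4: B 20, C 26. C has a majority (≥24).

C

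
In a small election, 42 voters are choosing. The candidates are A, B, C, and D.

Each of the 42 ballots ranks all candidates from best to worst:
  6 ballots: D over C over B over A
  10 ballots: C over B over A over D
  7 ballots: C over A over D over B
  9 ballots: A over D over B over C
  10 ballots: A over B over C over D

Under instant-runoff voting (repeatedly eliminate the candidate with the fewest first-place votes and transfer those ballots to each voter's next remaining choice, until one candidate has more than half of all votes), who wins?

C

Round 1: A 19, B 0, C 17, D 6. B eliminated.
Round 2: A 19, C 17, D 6. D eliminated.
Round 3: A 19, C 23. C has a majority (≥22).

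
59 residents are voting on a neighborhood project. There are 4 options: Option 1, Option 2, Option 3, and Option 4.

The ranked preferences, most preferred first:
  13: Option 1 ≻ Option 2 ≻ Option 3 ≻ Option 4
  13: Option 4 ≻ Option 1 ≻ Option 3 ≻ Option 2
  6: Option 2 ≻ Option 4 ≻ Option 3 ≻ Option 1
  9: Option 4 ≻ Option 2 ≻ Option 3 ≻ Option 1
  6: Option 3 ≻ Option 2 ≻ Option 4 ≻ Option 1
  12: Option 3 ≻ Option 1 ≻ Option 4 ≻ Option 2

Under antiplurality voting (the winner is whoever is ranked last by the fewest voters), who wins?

Option 3

Last-place votes: Option 1 21, Option 2 25, Option 3 0, Option 4 13.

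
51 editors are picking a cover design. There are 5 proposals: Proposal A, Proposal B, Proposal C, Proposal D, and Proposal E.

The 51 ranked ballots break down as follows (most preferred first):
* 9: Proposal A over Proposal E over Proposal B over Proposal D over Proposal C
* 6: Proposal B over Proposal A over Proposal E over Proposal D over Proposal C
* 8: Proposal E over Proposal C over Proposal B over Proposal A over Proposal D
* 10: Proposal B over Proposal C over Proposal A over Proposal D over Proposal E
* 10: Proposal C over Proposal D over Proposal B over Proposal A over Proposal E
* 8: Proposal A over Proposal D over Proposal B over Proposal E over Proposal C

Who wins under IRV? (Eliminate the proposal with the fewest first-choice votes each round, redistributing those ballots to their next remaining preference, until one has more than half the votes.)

Round 1: Proposal A 17, Proposal B 16, Proposal C 10, Proposal D 0, Proposal E 8. Proposal D eliminated.
Round 2: Proposal A 17, Proposal B 16, Proposal C 10, Proposal E 8. Proposal E eliminated.
Round 3: Proposal A 17, Proposal B 16, Proposal C 18. Proposal B eliminated.
Round 4: Proposal A 23, Proposal C 28. Proposal C has a majority (≥26).

Proposal C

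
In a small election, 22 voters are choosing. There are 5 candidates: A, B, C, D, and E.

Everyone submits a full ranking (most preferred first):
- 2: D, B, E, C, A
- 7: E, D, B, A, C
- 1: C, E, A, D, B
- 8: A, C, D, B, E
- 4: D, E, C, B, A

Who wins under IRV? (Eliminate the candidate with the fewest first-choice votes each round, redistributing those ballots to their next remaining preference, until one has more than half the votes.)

Round 1: A 8, B 0, C 1, D 6, E 7. B eliminated.
Round 2: A 8, C 1, D 6, E 7. C eliminated.
Round 3: A 8, D 6, E 8. D eliminated.
Round 4: A 8, E 14. E has a majority (≥12).

E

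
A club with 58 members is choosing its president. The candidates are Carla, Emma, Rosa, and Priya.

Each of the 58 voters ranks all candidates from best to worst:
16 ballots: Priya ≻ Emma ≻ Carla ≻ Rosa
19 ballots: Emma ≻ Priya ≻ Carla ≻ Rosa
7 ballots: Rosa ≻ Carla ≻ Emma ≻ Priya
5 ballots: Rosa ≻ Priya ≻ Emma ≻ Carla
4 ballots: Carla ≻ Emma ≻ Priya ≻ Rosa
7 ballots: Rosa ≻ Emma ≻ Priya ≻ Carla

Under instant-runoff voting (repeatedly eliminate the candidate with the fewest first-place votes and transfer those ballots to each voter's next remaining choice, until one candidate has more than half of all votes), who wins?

Round 1: Carla 4, Emma 19, Rosa 19, Priya 16. Carla eliminated.
Round 2: Emma 23, Rosa 19, Priya 16. Priya eliminated.
Round 3: Emma 39, Rosa 19. Emma has a majority (≥30).

Emma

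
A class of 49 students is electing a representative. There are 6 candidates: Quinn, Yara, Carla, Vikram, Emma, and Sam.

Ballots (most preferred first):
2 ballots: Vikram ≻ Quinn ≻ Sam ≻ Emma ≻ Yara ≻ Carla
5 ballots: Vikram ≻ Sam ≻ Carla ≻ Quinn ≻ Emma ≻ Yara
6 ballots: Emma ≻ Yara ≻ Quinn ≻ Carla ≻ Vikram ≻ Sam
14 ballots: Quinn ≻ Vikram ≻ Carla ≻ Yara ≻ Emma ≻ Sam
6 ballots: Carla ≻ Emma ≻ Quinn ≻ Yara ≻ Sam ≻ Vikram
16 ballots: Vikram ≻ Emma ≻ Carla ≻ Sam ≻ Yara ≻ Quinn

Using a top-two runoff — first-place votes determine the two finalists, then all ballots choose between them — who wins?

Quinn

Round 1 first-place votes: Quinn 14, Yara 0, Carla 6, Vikram 23, Emma 6, Sam 0. Vikram and Quinn advance.
Runoff: Vikram is ranked above Quinn on 23 ballots, Quinn above Vikram on 26.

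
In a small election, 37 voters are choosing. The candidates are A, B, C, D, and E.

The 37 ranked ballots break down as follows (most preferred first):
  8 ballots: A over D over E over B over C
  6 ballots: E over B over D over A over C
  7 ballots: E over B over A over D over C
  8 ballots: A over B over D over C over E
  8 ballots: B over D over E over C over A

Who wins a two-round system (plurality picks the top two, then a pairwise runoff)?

Round 1 first-place votes: A 16, B 8, C 0, D 0, E 13. A and E advance.
Runoff: A is ranked above E on 16 ballots, E above A on 21.

E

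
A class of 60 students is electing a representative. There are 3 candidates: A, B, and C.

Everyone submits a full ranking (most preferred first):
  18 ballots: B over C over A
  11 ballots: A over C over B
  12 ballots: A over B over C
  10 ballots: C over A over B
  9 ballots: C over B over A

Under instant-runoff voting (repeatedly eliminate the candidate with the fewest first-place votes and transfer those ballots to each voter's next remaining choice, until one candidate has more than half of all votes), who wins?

C

Round 1: A 23, B 18, C 19. B eliminated.
Round 2: A 23, C 37. C has a majority (≥31).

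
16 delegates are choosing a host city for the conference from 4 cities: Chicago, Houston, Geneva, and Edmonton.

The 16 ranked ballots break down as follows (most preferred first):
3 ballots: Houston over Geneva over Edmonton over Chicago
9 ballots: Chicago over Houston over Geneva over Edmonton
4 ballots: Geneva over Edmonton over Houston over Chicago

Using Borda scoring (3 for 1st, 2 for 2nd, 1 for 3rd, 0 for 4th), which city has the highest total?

Houston

Chicago: 3×0 + 9×3 + 4×0 = 27
Houston: 3×3 + 9×2 + 4×1 = 31
Geneva: 3×2 + 9×1 + 4×3 = 27
Edmonton: 3×1 + 9×0 + 4×2 = 11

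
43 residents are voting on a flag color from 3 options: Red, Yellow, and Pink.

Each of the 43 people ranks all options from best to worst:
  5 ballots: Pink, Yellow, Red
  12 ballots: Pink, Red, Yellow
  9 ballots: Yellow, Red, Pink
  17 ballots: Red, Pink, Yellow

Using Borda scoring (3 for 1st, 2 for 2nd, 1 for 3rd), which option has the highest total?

Red

Red: 5×1 + 12×2 + 9×2 + 17×3 = 98
Yellow: 5×2 + 12×1 + 9×3 + 17×1 = 66
Pink: 5×3 + 12×3 + 9×1 + 17×2 = 94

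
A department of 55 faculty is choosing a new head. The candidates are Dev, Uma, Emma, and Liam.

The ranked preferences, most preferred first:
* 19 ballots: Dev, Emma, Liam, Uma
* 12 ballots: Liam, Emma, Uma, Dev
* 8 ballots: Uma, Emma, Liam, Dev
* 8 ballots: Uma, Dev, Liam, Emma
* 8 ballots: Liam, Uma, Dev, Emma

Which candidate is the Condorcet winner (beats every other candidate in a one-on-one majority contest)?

Liam vs Dev: 28–27
Liam vs Uma: 39–16
Liam vs Emma: 28–27
Liam beats every other candidate.

Liam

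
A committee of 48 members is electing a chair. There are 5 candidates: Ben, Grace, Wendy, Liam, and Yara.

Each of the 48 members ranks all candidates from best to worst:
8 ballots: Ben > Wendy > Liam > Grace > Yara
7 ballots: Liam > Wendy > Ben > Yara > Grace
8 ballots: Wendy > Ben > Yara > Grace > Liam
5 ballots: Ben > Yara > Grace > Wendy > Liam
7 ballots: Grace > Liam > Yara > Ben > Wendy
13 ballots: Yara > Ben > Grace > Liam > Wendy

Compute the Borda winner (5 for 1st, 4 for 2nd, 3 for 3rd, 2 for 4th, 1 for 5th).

Ben

Ben: 8×5 + 7×3 + 8×4 + 5×5 + 7×2 + 13×4 = 184
Grace: 8×2 + 7×1 + 8×2 + 5×3 + 7×5 + 13×3 = 128
Wendy: 8×4 + 7×4 + 8×5 + 5×2 + 7×1 + 13×1 = 130
Liam: 8×3 + 7×5 + 8×1 + 5×1 + 7×4 + 13×2 = 126
Yara: 8×1 + 7×2 + 8×3 + 5×4 + 7×3 + 13×5 = 152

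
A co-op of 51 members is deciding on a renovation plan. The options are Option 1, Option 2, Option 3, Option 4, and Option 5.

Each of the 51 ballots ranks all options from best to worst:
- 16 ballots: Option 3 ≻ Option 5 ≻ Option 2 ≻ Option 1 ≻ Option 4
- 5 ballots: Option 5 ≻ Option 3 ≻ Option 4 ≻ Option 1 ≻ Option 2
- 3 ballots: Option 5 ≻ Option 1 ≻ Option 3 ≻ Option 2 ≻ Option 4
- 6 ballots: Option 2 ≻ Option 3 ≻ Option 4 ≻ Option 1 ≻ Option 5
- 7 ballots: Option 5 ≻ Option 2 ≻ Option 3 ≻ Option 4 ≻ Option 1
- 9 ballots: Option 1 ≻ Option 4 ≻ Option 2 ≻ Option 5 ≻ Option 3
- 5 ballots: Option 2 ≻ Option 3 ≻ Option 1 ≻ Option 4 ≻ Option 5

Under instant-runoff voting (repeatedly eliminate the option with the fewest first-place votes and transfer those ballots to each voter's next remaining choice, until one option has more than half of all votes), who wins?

Round 1: Option 1 9, Option 2 11, Option 3 16, Option 4 0, Option 5 15. Option 4 eliminated.
Round 2: Option 1 9, Option 2 11, Option 3 16, Option 5 15. Option 1 eliminated.
Round 3: Option 2 20, Option 3 16, Option 5 15. Option 5 eliminated.
Round 4: Option 2 27, Option 3 24. Option 2 has a majority (≥26).

Option 2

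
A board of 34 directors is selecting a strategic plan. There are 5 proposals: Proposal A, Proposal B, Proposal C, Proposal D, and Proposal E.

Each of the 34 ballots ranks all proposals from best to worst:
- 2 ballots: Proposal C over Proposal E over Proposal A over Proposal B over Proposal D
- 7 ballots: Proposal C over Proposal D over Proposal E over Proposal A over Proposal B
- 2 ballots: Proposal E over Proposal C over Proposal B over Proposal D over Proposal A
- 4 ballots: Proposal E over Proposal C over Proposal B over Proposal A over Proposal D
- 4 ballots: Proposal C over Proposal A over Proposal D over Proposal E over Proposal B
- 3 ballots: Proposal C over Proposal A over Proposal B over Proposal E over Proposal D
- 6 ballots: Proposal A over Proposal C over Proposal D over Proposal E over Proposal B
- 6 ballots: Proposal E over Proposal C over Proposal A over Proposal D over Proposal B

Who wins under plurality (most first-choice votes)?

Proposal C

First-place votes: Proposal A 6, Proposal B 0, Proposal C 16, Proposal D 0, Proposal E 12.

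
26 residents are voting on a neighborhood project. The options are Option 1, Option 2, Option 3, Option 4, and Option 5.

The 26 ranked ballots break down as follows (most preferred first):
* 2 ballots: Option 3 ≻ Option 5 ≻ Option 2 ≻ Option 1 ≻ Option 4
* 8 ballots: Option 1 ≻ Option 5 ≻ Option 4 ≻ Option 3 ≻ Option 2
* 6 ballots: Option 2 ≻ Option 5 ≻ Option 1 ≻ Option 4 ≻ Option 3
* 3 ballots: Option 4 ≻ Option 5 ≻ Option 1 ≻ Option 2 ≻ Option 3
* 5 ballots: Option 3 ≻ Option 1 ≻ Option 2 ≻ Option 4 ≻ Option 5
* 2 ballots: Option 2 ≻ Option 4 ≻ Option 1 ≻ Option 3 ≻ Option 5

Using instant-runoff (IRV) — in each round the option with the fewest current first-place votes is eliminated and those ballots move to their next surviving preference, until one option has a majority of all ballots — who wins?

Round 1: Option 1 8, Option 2 8, Option 3 7, Option 4 3, Option 5 0. Option 5 eliminated.
Round 2: Option 1 8, Option 2 8, Option 3 7, Option 4 3. Option 4 eliminated.
Round 3: Option 1 11, Option 2 8, Option 3 7. Option 3 eliminated.
Round 4: Option 1 16, Option 2 10. Option 1 has a majority (≥14).

Option 1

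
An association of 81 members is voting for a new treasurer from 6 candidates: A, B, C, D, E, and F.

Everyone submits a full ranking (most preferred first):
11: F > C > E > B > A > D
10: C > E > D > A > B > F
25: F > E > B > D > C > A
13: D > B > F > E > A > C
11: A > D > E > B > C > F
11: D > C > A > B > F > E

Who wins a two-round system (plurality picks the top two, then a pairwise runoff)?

Round 1 first-place votes: A 11, B 0, C 10, D 24, E 0, F 36. F and D advance.
Runoff: F is ranked above D on 36 ballots, D above F on 45.

D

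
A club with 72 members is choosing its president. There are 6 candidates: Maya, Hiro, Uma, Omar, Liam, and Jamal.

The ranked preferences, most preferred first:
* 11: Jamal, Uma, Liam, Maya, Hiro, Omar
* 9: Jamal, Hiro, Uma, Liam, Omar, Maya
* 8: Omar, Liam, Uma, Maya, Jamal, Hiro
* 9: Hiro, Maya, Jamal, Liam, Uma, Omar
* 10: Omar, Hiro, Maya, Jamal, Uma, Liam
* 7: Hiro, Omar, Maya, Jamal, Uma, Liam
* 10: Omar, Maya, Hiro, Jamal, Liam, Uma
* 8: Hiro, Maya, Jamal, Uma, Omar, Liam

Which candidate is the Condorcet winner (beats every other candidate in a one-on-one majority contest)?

Hiro vs Maya: 43–29
Hiro vs Uma: 53–19
Hiro vs Omar: 44–28
Hiro vs Liam: 53–19
Hiro vs Jamal: 44–28
Hiro beats every other candidate.

Hiro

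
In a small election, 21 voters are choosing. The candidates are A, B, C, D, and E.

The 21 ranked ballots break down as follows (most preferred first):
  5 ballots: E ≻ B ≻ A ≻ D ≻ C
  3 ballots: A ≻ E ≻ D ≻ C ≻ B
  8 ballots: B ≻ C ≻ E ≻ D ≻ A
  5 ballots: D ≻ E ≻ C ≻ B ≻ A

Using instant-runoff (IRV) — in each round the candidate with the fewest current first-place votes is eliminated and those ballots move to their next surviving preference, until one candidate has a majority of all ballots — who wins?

E

Round 1: A 3, B 8, C 0, D 5, E 5. C eliminated.
Round 2: A 3, B 8, D 5, E 5. A eliminated.
Round 3: B 8, D 5, E 8. D eliminated.
Round 4: B 8, E 13. E has a majority (≥11).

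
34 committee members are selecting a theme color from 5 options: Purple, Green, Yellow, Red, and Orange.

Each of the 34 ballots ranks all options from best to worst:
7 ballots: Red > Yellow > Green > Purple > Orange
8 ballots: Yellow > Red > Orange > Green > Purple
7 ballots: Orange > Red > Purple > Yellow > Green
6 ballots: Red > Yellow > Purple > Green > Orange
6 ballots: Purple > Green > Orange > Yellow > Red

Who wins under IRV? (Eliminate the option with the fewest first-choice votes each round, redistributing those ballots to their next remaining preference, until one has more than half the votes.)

Round 1: Purple 6, Green 0, Yellow 8, Red 13, Orange 7. Green eliminated.
Round 2: Purple 6, Yellow 8, Red 13, Orange 7. Purple eliminated.
Round 3: Yellow 8, Red 13, Orange 13. Yellow eliminated.
Round 4: Red 21, Orange 13. Red has a majority (≥18).

Red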